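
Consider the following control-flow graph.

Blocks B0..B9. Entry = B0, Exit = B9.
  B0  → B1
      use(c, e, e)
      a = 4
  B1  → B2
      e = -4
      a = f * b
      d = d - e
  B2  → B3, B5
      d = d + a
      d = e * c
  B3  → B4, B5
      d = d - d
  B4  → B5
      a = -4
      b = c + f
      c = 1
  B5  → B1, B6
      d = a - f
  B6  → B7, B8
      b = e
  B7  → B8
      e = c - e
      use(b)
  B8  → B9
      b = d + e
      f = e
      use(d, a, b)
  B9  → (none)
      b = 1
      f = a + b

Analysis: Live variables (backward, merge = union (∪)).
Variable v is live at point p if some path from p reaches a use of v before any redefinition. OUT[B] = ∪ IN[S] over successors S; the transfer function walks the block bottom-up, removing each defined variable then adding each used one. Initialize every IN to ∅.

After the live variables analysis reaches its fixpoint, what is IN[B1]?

Answer: {b, c, d, f}

Trace:
Per-block solution:
  B0:   IN={b, c, d, e, f}   OUT={b, c, d, f}
  B1:   IN={b, c, d, f}   OUT={a, b, c, d, e, f}
  B2:   IN={a, b, c, d, e, f}   OUT={a, b, c, d, e, f}
  B3:   IN={a, b, c, d, e, f}   OUT={a, b, c, e, f}
  B4:   IN={c, e, f}   OUT={a, b, c, e, f}
  B5:   IN={a, b, c, e, f}   OUT={a, b, c, d, e, f}
  B6:   IN={a, c, d, e}   OUT={a, b, c, d, e}
  B7:   IN={a, b, c, d, e}   OUT={a, d, e}
  B8:   IN={a, d, e}   OUT={a}
  B9:   IN={a}   OUT={}

Merge at B1: OUT[B1] = IN[B2] = {a, b, c, d, e, f}
Applying B1's transfer function to that OUT value gives IN[B1] (row B1 above).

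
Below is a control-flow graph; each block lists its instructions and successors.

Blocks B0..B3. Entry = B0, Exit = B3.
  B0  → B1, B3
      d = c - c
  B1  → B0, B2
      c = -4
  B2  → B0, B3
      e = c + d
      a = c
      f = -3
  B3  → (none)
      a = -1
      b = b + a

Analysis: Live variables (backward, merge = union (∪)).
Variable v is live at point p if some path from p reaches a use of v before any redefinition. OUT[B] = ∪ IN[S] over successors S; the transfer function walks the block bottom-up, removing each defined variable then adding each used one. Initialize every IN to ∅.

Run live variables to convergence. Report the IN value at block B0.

Fixpoint table:
  B0: | IN={b, c} | OUT={b, d}
  B1: | IN={b, d} | OUT={b, c, d}
  B2: | IN={b, c, d} | OUT={b, c}
  B3: | IN={b} | OUT={}

Merge at B0: OUT[B0] = IN[B1] ⊔ IN[B3] = {b, d}
Applying B0's transfer function to that OUT value gives IN[B0] (row B0 above).

Answer: {b, c}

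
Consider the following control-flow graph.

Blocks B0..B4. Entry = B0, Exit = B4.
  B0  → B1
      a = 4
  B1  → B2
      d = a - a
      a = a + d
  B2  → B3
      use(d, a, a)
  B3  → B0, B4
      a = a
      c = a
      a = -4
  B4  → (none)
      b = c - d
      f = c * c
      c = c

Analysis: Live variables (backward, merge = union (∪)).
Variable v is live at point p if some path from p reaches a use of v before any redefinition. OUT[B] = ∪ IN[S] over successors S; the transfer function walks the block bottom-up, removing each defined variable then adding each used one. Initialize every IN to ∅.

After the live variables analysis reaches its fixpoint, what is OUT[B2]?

Answer: {a, d}

Working:
Converged values:
  B0: | IN={} | OUT={a}
  B1: | IN={a} | OUT={a, d}
  B2: | IN={a, d} | OUT={a, d}
  B3: | IN={a, d} | OUT={c, d}
  B4: | IN={c, d} | OUT={}

Merge at B2: OUT[B2] = IN[B3] = {a, d}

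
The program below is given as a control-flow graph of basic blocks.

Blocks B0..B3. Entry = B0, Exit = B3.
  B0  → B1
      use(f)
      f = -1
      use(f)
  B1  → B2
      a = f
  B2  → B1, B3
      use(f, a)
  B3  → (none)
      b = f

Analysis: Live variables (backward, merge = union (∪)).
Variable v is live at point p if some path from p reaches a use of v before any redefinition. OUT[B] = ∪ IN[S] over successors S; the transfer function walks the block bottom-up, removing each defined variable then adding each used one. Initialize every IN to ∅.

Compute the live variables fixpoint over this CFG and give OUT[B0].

Answer: {f}

Trace:
Per-block solution:
  B0:   IN={f}   OUT={f}
  B1:   IN={f}   OUT={a, f}
  B2:   IN={a, f}   OUT={f}
  B3:   IN={f}   OUT={}

Merge at B0: OUT[B0] = IN[B1] = {f}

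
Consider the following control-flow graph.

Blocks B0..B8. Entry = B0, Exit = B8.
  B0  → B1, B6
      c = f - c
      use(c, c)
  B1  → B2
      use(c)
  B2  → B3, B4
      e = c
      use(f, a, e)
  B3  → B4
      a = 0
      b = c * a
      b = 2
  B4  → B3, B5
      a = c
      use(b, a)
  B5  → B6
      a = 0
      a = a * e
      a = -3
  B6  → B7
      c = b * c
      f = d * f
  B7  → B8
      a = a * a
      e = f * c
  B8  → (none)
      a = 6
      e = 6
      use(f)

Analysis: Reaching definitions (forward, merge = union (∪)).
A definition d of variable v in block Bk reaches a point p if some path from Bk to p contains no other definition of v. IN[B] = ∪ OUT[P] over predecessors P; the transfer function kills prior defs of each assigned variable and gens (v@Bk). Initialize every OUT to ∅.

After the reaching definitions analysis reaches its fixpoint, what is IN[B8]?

Answer: {a@B7, b@B3, c@B6, e@B7, f@B6}

Derivation:
Converged values:
  B0: | IN={} | OUT={c@B0}
  B1: | IN={c@B0} | OUT={c@B0}
  B2: | IN={c@B0} | OUT={c@B0, e@B2}
  B3: | IN={a@B4, b@B3, c@B0, e@B2} | OUT={a@B3, b@B3, c@B0, e@B2}
  B4: | IN={a@B3, b@B3, c@B0, e@B2} | OUT={a@B4, b@B3, c@B0, e@B2}
  B5: | IN={a@B4, b@B3, c@B0, e@B2} | OUT={a@B5, b@B3, c@B0, e@B2}
  B6: | IN={a@B5, b@B3, c@B0, e@B2} | OUT={a@B5, b@B3, c@B6, e@B2, f@B6}
  B7: | IN={a@B5, b@B3, c@B6, e@B2, f@B6} | OUT={a@B7, b@B3, c@B6, e@B7, f@B6}
  B8: | IN={a@B7, b@B3, c@B6, e@B7, f@B6} | OUT={a@B8, b@B3, c@B6, e@B8, f@B6}

Merge at B8: IN[B8] = OUT[B7] = {a@B7, b@B3, c@B6, e@B7, f@B6}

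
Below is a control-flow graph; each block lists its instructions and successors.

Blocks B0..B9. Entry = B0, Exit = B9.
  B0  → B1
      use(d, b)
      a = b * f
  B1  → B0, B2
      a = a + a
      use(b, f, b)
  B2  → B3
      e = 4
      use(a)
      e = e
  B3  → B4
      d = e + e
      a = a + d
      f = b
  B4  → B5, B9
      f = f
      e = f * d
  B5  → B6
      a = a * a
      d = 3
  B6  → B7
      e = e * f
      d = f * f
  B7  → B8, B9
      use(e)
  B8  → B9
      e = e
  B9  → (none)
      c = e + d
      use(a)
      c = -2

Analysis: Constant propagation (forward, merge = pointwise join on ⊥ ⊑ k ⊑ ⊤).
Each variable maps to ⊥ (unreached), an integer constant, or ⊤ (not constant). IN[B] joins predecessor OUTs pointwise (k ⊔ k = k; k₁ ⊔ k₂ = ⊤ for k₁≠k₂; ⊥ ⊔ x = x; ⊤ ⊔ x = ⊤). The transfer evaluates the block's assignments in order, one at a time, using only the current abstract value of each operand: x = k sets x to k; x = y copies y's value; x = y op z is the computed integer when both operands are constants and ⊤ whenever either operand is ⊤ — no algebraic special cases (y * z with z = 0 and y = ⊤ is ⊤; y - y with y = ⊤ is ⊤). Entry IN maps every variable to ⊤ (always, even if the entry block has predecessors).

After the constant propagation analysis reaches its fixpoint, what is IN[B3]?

Converged values:
  B0:  IN=(all ⊤)  OUT=(all ⊤)
  B1:  IN=(all ⊤)  OUT=(all ⊤)
  B2:  IN=(all ⊤)  OUT={e:4; rest ⊤}
  B3:  IN={e:4; rest ⊤}  OUT={d:8, e:4; rest ⊤}
  B4:  IN={d:8, e:4; rest ⊤}  OUT={d:8; rest ⊤}
  B5:  IN={d:8; rest ⊤}  OUT={d:3; rest ⊤}
  B6:  IN={d:3; rest ⊤}  OUT=(all ⊤)
  B7:  IN=(all ⊤)  OUT=(all ⊤)
  B8:  IN=(all ⊤)  OUT=(all ⊤)
  B9:  IN=(all ⊤)  OUT={c:-2; rest ⊤}

Merge at B3: IN[B3] = OUT[B2] = {a: ⊤, b: ⊤, c: ⊤, d: ⊤, e: 4, f: ⊤}

Answer: {a: ⊤, b: ⊤, c: ⊤, d: ⊤, e: 4, f: ⊤}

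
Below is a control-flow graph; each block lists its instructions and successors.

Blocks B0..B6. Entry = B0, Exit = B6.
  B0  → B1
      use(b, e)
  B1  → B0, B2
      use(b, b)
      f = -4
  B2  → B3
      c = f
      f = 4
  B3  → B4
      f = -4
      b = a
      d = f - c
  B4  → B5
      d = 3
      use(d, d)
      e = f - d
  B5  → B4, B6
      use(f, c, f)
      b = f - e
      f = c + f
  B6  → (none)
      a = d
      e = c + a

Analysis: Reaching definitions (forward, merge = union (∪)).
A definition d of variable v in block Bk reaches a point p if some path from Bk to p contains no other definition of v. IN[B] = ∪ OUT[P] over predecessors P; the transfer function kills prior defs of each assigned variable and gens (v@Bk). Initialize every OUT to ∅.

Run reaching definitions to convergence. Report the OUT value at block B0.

Answer: {f@B1}

Derivation:
Fixpoint table:
  B0:  IN={f@B1}  OUT={f@B1}
  B1:  IN={f@B1}  OUT={f@B1}
  B2:  IN={f@B1}  OUT={c@B2, f@B2}
  B3:  IN={c@B2, f@B2}  OUT={b@B3, c@B2, d@B3, f@B3}
  B4:  IN={b@B3, b@B5, c@B2, d@B3, d@B4, e@B4, f@B3, f@B5}  OUT={b@B3, b@B5, c@B2, d@B4, e@B4, f@B3, f@B5}
  B5:  IN={b@B3, b@B5, c@B2, d@B4, e@B4, f@B3, f@B5}  OUT={b@B5, c@B2, d@B4, e@B4, f@B5}
  B6:  IN={b@B5, c@B2, d@B4, e@B4, f@B5}  OUT={a@B6, b@B5, c@B2, d@B4, e@B6, f@B5}

Merge at B0 (entry node, so the boundary value {} is joined with the incoming edge(s)): IN[B0] = {} ⊔ OUT[B1] = {f@B1}
Applying B0's transfer function to that IN value gives OUT[B0] (row B0 above).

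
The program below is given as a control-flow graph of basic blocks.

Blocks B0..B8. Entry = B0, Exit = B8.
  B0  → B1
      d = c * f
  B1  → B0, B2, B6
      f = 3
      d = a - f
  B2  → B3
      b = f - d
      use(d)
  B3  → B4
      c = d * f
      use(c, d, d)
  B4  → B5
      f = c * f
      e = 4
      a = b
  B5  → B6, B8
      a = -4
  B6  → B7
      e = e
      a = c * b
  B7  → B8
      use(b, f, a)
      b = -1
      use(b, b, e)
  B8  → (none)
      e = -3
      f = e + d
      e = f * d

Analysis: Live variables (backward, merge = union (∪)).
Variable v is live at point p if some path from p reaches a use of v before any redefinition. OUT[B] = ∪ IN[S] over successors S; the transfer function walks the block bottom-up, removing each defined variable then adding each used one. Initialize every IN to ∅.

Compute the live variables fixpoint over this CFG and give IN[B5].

Fixpoint table:
  B0: | IN={a, b, c, e, f} | OUT={a, b, c, e}
  B1: | IN={a, b, c, e} | OUT={a, b, c, d, e, f}
  B2: | IN={d, f} | OUT={b, d, f}
  B3: | IN={b, d, f} | OUT={b, c, d, f}
  B4: | IN={b, c, d, f} | OUT={b, c, d, e, f}
  B5: | IN={b, c, d, e, f} | OUT={b, c, d, e, f}
  B6: | IN={b, c, d, e, f} | OUT={a, b, d, e, f}
  B7: | IN={a, b, d, e, f} | OUT={d}
  B8: | IN={d} | OUT={}

Merge at B5: OUT[B5] = IN[B6] ⊔ IN[B8] = {b, c, d, e, f}
Applying B5's transfer function to that OUT value gives IN[B5] (row B5 above).

Answer: {b, c, d, e, f}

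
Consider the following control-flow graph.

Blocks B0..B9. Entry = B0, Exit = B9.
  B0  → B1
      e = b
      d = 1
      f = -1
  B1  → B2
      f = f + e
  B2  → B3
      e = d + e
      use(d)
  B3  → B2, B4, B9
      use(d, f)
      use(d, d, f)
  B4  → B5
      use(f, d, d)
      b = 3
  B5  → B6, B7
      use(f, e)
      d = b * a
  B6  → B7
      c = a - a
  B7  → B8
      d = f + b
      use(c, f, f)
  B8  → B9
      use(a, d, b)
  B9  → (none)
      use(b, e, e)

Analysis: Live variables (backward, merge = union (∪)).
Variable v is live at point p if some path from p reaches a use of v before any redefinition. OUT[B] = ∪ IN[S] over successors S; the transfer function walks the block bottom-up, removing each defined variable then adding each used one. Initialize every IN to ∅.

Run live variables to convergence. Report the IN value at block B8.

Per-block solution:
  B0:   IN={a, b, c}   OUT={a, b, c, d, e, f}
  B1:   IN={a, b, c, d, e, f}   OUT={a, b, c, d, e, f}
  B2:   IN={a, b, c, d, e, f}   OUT={a, b, c, d, e, f}
  B3:   IN={a, b, c, d, e, f}   OUT={a, b, c, d, e, f}
  B4:   IN={a, c, d, e, f}   OUT={a, b, c, e, f}
  B5:   IN={a, b, c, e, f}   OUT={a, b, c, e, f}
  B6:   IN={a, b, e, f}   OUT={a, b, c, e, f}
  B7:   IN={a, b, c, e, f}   OUT={a, b, d, e}
  B8:   IN={a, b, d, e}   OUT={b, e}
  B9:   IN={b, e}   OUT={}

Merge at B8: OUT[B8] = IN[B9] = {b, e}
Applying B8's transfer function to that OUT value gives IN[B8] (row B8 above).

Answer: {a, b, d, e}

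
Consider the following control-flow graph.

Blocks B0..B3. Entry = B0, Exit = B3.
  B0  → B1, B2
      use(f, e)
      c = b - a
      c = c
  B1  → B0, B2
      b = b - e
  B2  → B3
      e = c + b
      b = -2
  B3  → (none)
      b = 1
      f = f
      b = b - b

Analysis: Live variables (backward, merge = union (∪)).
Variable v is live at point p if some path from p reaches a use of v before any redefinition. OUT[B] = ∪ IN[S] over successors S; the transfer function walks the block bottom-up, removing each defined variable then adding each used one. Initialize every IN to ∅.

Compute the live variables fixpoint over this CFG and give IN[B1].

Answer: {a, b, c, e, f}

Derivation:
Converged values:
  B0:   IN={a, b, e, f}   OUT={a, b, c, e, f}
  B1:   IN={a, b, c, e, f}   OUT={a, b, c, e, f}
  B2:   IN={b, c, f}   OUT={f}
  B3:   IN={f}   OUT={}

Merge at B1: OUT[B1] = IN[B0] ⊔ IN[B2] = {a, b, c, e, f}
Applying B1's transfer function to that OUT value gives IN[B1] (row B1 above).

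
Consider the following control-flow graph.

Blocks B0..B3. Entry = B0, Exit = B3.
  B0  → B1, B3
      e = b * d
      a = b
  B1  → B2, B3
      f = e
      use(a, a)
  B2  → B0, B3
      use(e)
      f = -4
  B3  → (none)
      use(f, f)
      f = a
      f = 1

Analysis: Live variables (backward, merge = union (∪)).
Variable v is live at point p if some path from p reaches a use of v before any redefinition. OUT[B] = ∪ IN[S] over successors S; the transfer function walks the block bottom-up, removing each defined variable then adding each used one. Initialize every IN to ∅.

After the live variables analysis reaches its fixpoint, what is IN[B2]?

Per-block solution:
  B0:  IN={b, d, f}  OUT={a, b, d, e, f}
  B1:  IN={a, b, d, e}  OUT={a, b, d, e, f}
  B2:  IN={a, b, d, e}  OUT={a, b, d, f}
  B3:  IN={a, f}  OUT={}

Merge at B2: OUT[B2] = IN[B0] ⊔ IN[B3] = {a, b, d, f}
Applying B2's transfer function to that OUT value gives IN[B2] (row B2 above).

Answer: {a, b, d, e}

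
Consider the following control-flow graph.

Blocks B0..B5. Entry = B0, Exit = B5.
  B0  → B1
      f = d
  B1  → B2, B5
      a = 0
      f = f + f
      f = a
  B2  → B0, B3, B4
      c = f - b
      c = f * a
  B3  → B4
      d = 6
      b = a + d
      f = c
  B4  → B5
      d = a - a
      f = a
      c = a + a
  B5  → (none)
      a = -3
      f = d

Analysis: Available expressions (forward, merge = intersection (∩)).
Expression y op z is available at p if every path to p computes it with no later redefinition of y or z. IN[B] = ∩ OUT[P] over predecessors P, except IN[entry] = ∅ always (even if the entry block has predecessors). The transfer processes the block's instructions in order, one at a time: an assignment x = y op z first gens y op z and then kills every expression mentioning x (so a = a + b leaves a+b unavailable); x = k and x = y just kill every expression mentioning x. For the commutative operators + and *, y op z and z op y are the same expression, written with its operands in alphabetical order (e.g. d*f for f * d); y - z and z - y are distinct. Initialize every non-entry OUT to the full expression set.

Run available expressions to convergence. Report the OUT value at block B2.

Answer: {a*f, f-b}

Derivation:
Converged values:
  B0:  IN={}  OUT={}
  B1:  IN={}  OUT={}
  B2:  IN={}  OUT={a*f, f-b}
  B3:  IN={a*f, f-b}  OUT={a+d}
  B4:  IN={}  OUT={a+a, a-a}
  B5:  IN={}  OUT={}

Merge at B2: IN[B2] = OUT[B1] = {}
Applying B2's transfer function to that IN value gives OUT[B2] (row B2 above).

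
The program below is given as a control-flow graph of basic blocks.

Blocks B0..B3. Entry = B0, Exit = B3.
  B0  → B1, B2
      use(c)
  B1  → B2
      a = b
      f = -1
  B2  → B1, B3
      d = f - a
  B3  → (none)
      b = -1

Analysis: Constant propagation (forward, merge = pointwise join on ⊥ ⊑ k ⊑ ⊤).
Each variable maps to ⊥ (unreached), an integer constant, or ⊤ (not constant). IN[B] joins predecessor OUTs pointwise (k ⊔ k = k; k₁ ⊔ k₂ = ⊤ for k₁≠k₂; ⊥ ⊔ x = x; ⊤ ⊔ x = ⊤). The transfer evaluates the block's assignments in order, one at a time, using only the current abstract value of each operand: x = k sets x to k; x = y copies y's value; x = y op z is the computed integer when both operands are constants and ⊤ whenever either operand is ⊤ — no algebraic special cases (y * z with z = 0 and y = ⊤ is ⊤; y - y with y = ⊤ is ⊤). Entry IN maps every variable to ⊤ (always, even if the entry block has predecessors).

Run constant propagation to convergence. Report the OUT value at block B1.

Per-block solution:
  B0:   IN=(all ⊤)   OUT=(all ⊤)
  B1:   IN=(all ⊤)   OUT={f:-1; rest ⊤}
  B2:   IN=(all ⊤)   OUT=(all ⊤)
  B3:   IN=(all ⊤)   OUT={b:-1; rest ⊤}

Merge at B1: IN[B1] = OUT[B0] ⊔ OUT[B2] = {a: ⊤, b: ⊤, c: ⊤, d: ⊤, e: ⊤, f: ⊤}
Applying B1's transfer function to that IN value gives OUT[B1] (row B1 above).

Answer: {a: ⊤, b: ⊤, c: ⊤, d: ⊤, e: ⊤, f: -1}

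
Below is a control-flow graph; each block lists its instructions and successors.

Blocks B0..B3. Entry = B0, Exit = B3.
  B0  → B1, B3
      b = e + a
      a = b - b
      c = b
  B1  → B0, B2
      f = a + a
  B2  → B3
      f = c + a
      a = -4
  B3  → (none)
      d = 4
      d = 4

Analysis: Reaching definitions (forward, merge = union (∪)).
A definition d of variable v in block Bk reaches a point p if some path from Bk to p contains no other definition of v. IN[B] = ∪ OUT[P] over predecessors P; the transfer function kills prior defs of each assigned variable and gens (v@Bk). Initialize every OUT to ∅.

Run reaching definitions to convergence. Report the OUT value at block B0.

Answer: {a@B0, b@B0, c@B0, f@B1}

Trace:
Fixpoint table:
  B0:   IN={a@B0, b@B0, c@B0, f@B1}   OUT={a@B0, b@B0, c@B0, f@B1}
  B1:   IN={a@B0, b@B0, c@B0, f@B1}   OUT={a@B0, b@B0, c@B0, f@B1}
  B2:   IN={a@B0, b@B0, c@B0, f@B1}   OUT={a@B2, b@B0, c@B0, f@B2}
  B3:   IN={a@B0, a@B2, b@B0, c@B0, f@B1, f@B2}   OUT={a@B0, a@B2, b@B0, c@B0, d@B3, f@B1, f@B2}

Merge at B0 (entry node, so the boundary value {} is joined with the incoming edge(s)): IN[B0] = {} ⊔ OUT[B1] = {a@B0, b@B0, c@B0, f@B1}
Applying B0's transfer function to that IN value gives OUT[B0] (row B0 above).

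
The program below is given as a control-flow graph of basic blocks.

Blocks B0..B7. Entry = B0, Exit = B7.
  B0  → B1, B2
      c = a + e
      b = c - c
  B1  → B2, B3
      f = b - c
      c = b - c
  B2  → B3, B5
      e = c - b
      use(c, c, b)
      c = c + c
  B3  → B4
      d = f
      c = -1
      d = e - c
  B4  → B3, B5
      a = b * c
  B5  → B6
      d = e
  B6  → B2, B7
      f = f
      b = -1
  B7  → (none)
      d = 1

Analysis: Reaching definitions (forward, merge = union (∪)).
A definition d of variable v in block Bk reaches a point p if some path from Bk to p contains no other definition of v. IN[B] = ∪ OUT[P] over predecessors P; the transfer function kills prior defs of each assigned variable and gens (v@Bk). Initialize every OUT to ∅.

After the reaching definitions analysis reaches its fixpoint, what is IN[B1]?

Fixpoint table:
  B0: | IN={} | OUT={b@B0, c@B0}
  B1: | IN={b@B0, c@B0} | OUT={b@B0, c@B1, f@B1}
  B2: | IN={a@B4, b@B0, b@B6, c@B0, c@B1, c@B2, c@B3, d@B5, e@B2, f@B1, f@B6} | OUT={a@B4, b@B0, b@B6, c@B2, d@B5, e@B2, f@B1, f@B6}
  B3: | IN={a@B4, b@B0, b@B6, c@B1, c@B2, c@B3, d@B3, d@B5, e@B2, f@B1, f@B6} | OUT={a@B4, b@B0, b@B6, c@B3, d@B3, e@B2, f@B1, f@B6}
  B4: | IN={a@B4, b@B0, b@B6, c@B3, d@B3, e@B2, f@B1, f@B6} | OUT={a@B4, b@B0, b@B6, c@B3, d@B3, e@B2, f@B1, f@B6}
  B5: | IN={a@B4, b@B0, b@B6, c@B2, c@B3, d@B3, d@B5, e@B2, f@B1, f@B6} | OUT={a@B4, b@B0, b@B6, c@B2, c@B3, d@B5, e@B2, f@B1, f@B6}
  B6: | IN={a@B4, b@B0, b@B6, c@B2, c@B3, d@B5, e@B2, f@B1, f@B6} | OUT={a@B4, b@B6, c@B2, c@B3, d@B5, e@B2, f@B6}
  B7: | IN={a@B4, b@B6, c@B2, c@B3, d@B5, e@B2, f@B6} | OUT={a@B4, b@B6, c@B2, c@B3, d@B7, e@B2, f@B6}

Merge at B1: IN[B1] = OUT[B0] = {b@B0, c@B0}

Answer: {b@B0, c@B0}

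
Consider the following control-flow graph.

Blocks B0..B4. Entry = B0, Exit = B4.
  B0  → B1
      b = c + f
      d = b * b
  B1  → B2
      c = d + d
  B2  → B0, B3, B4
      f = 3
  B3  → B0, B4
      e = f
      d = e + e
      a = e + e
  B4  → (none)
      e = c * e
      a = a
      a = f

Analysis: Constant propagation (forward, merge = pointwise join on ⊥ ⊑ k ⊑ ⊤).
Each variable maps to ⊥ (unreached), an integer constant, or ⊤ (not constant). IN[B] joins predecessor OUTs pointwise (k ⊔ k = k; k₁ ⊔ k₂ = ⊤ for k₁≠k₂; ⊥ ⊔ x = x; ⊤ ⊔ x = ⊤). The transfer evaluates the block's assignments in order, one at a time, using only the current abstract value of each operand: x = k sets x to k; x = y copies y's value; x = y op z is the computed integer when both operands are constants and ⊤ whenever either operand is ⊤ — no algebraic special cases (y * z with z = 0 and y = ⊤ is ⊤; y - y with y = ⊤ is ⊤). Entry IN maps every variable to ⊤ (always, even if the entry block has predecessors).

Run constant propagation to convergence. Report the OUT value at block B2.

Answer: {a: ⊤, b: ⊤, c: ⊤, d: ⊤, e: ⊤, f: 3}

Trace:
Fixpoint table:
  B0:   IN=(all ⊤)   OUT=(all ⊤)
  B1:   IN=(all ⊤)   OUT=(all ⊤)
  B2:   IN=(all ⊤)   OUT={f:3; rest ⊤}
  B3:   IN={f:3; rest ⊤}   OUT={a:6, d:6, e:3, f:3; rest ⊤}
  B4:   IN={f:3; rest ⊤}   OUT={a:3, f:3; rest ⊤}

Merge at B2: IN[B2] = OUT[B1] = {a: ⊤, b: ⊤, c: ⊤, d: ⊤, e: ⊤, f: ⊤}
Applying B2's transfer function to that IN value gives OUT[B2] (row B2 above).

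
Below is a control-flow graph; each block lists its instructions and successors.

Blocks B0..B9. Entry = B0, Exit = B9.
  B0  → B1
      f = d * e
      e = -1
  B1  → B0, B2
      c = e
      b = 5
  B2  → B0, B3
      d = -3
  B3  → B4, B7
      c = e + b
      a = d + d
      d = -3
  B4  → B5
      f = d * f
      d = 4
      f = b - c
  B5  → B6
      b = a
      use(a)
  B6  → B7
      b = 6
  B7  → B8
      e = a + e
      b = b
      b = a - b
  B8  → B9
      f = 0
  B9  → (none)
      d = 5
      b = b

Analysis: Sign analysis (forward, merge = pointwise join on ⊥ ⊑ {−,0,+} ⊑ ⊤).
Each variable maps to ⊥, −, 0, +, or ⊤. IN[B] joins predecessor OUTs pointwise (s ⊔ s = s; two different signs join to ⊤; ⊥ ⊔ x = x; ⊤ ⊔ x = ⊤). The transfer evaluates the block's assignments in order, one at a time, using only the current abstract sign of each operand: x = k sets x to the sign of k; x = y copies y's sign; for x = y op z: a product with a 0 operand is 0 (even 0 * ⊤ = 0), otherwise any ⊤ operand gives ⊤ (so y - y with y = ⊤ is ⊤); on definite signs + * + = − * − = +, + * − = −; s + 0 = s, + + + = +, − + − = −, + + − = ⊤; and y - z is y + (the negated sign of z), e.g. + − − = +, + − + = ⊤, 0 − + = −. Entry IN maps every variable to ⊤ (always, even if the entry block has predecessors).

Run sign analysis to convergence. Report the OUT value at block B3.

Answer: {a: -, b: +, c: ⊤, d: -, e: -, f: ⊤}

Working:
Converged values:
  B0: | IN=(all ⊤) | OUT={e:-; rest ⊤}
  B1: | IN={e:-; rest ⊤} | OUT={b:+, c:-, e:-; rest ⊤}
  B2: | IN={b:+, c:-, e:-; rest ⊤} | OUT={b:+, c:-, d:-, e:-; rest ⊤}
  B3: | IN={b:+, c:-, d:-, e:-; rest ⊤} | OUT={a:-, b:+, d:-, e:-; rest ⊤}
  B4: | IN={a:-, b:+, d:-, e:-; rest ⊤} | OUT={a:-, b:+, d:+, e:-; rest ⊤}
  B5: | IN={a:-, b:+, d:+, e:-; rest ⊤} | OUT={a:-, b:-, d:+, e:-; rest ⊤}
  B6: | IN={a:-, b:-, d:+, e:-; rest ⊤} | OUT={a:-, b:+, d:+, e:-; rest ⊤}
  B7: | IN={a:-, b:+, e:-; rest ⊤} | OUT={a:-, b:-, e:-; rest ⊤}
  B8: | IN={a:-, b:-, e:-; rest ⊤} | OUT={a:-, b:-, e:-, f:0; rest ⊤}
  B9: | IN={a:-, b:-, e:-, f:0; rest ⊤} | OUT={a:-, b:-, d:+, e:-, f:0; rest ⊤}

Merge at B3: IN[B3] = OUT[B2] = {a: ⊤, b: +, c: -, d: -, e: -, f: ⊤}
Applying B3's transfer function to that IN value gives OUT[B3] (row B3 above).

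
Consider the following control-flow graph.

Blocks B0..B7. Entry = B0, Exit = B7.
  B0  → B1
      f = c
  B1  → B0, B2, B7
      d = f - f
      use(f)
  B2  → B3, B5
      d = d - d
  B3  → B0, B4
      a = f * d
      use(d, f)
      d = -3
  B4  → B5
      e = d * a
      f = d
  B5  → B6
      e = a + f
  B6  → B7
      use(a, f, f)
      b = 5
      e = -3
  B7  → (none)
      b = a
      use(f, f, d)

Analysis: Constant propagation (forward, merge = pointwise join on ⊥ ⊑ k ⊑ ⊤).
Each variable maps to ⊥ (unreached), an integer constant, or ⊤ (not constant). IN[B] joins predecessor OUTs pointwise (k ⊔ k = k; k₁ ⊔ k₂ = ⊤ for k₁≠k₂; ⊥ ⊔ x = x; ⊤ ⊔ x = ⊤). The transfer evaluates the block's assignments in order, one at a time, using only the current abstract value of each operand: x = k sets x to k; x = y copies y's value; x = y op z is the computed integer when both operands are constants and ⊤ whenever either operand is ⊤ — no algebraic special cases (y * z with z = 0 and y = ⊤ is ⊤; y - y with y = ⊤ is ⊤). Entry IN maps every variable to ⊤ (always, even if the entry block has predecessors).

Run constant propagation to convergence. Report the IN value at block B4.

Per-block solution:
  B0:   IN=(all ⊤)   OUT=(all ⊤)
  B1:   IN=(all ⊤)   OUT=(all ⊤)
  B2:   IN=(all ⊤)   OUT=(all ⊤)
  B3:   IN=(all ⊤)   OUT={d:-3; rest ⊤}
  B4:   IN={d:-3; rest ⊤}   OUT={d:-3, f:-3; rest ⊤}
  B5:   IN=(all ⊤)   OUT=(all ⊤)
  B6:   IN=(all ⊤)   OUT={b:5, e:-3; rest ⊤}
  B7:   IN=(all ⊤)   OUT=(all ⊤)

Merge at B4: IN[B4] = OUT[B3] = {a: ⊤, b: ⊤, c: ⊤, d: -3, e: ⊤, f: ⊤}

Answer: {a: ⊤, b: ⊤, c: ⊤, d: -3, e: ⊤, f: ⊤}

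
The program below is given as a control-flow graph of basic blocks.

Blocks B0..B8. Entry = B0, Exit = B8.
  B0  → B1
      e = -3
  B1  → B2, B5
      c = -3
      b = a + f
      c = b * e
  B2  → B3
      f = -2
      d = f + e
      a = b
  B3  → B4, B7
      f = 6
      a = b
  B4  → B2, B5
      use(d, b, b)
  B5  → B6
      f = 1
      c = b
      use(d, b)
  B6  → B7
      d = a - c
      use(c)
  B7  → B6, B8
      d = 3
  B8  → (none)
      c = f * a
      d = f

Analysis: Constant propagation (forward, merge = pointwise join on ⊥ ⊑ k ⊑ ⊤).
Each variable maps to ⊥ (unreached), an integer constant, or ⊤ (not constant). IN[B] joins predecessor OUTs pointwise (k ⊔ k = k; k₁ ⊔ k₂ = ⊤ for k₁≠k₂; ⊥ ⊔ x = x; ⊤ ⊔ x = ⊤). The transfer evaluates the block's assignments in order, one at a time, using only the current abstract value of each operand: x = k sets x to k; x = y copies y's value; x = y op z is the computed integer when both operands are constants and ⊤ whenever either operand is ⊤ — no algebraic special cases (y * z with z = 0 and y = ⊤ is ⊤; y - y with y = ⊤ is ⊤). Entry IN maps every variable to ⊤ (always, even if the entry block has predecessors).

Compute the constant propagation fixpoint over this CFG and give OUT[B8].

Answer: {a: ⊤, b: ⊤, c: ⊤, d: ⊤, e: -3, f: ⊤}

Derivation:
Fixpoint table:
  B0:   IN=(all ⊤)   OUT={e:-3; rest ⊤}
  B1:   IN={e:-3; rest ⊤}   OUT={e:-3; rest ⊤}
  B2:   IN={e:-3; rest ⊤}   OUT={d:-5, e:-3, f:-2; rest ⊤}
  B3:   IN={d:-5, e:-3, f:-2; rest ⊤}   OUT={d:-5, e:-3, f:6; rest ⊤}
  B4:   IN={d:-5, e:-3, f:6; rest ⊤}   OUT={d:-5, e:-3, f:6; rest ⊤}
  B5:   IN={e:-3; rest ⊤}   OUT={e:-3, f:1; rest ⊤}
  B6:   IN={e:-3; rest ⊤}   OUT={e:-3; rest ⊤}
  B7:   IN={e:-3; rest ⊤}   OUT={d:3, e:-3; rest ⊤}
  B8:   IN={d:3, e:-3; rest ⊤}   OUT={e:-3; rest ⊤}

Merge at B8: IN[B8] = OUT[B7] = {a: ⊤, b: ⊤, c: ⊤, d: 3, e: -3, f: ⊤}
Applying B8's transfer function to that IN value gives OUT[B8] (row B8 above).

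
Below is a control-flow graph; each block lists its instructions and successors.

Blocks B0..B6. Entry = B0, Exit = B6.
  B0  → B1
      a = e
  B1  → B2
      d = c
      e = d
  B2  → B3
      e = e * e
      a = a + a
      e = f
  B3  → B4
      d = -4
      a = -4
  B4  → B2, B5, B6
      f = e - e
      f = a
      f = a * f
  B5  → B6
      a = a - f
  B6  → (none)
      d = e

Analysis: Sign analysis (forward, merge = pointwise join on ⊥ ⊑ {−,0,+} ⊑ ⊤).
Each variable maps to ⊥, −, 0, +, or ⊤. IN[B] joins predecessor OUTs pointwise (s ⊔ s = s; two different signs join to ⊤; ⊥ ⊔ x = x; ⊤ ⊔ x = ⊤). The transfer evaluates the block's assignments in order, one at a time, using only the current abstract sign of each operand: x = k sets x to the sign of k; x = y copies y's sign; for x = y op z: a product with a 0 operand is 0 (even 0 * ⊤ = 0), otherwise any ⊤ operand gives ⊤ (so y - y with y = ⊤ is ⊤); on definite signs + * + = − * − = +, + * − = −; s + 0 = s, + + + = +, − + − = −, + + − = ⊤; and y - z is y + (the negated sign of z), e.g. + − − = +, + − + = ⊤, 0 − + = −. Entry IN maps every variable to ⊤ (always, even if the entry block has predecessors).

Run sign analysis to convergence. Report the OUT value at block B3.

Per-block solution:
  B0:   IN=(all ⊤)   OUT=(all ⊤)
  B1:   IN=(all ⊤)   OUT=(all ⊤)
  B2:   IN=(all ⊤)   OUT=(all ⊤)
  B3:   IN=(all ⊤)   OUT={a:-, d:-; rest ⊤}
  B4:   IN={a:-, d:-; rest ⊤}   OUT={a:-, d:-, f:+; rest ⊤}
  B5:   IN={a:-, d:-, f:+; rest ⊤}   OUT={a:-, d:-, f:+; rest ⊤}
  B6:   IN={a:-, d:-, f:+; rest ⊤}   OUT={a:-, f:+; rest ⊤}

Merge at B3: IN[B3] = OUT[B2] = {a: ⊤, b: ⊤, c: ⊤, d: ⊤, e: ⊤, f: ⊤}
Applying B3's transfer function to that IN value gives OUT[B3] (row B3 above).

Answer: {a: -, b: ⊤, c: ⊤, d: -, e: ⊤, f: ⊤}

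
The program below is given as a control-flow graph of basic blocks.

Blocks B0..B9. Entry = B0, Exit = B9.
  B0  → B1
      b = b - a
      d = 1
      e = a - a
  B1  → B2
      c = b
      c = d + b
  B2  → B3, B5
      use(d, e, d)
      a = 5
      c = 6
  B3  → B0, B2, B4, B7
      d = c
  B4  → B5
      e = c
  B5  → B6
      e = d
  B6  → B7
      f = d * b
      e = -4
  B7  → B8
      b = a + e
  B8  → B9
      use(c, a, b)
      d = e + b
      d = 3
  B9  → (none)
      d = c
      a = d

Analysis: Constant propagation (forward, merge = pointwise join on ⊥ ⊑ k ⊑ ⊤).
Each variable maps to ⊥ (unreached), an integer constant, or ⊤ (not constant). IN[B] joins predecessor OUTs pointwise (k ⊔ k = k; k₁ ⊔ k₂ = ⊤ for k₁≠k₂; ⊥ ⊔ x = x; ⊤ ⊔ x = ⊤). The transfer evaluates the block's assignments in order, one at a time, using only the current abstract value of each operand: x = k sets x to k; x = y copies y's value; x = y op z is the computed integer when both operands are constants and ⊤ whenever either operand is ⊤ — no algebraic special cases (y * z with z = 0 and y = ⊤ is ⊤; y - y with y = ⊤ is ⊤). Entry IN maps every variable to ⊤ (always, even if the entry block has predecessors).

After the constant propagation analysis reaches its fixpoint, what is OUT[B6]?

Answer: {a: 5, b: ⊤, c: 6, d: ⊤, e: -4, f: ⊤}

Working:
Per-block solution:
  B0:  IN=(all ⊤)  OUT={d:1; rest ⊤}
  B1:  IN={d:1; rest ⊤}  OUT={d:1; rest ⊤}
  B2:  IN=(all ⊤)  OUT={a:5, c:6; rest ⊤}
  B3:  IN={a:5, c:6; rest ⊤}  OUT={a:5, c:6, d:6; rest ⊤}
  B4:  IN={a:5, c:6, d:6; rest ⊤}  OUT={a:5, c:6, d:6, e:6; rest ⊤}
  B5:  IN={a:5, c:6; rest ⊤}  OUT={a:5, c:6; rest ⊤}
  B6:  IN={a:5, c:6; rest ⊤}  OUT={a:5, c:6, e:-4; rest ⊤}
  B7:  IN={a:5, c:6; rest ⊤}  OUT={a:5, c:6; rest ⊤}
  B8:  IN={a:5, c:6; rest ⊤}  OUT={a:5, c:6, d:3; rest ⊤}
  B9:  IN={a:5, c:6, d:3; rest ⊤}  OUT={a:6, c:6, d:6; rest ⊤}

Merge at B6: IN[B6] = OUT[B5] = {a: 5, b: ⊤, c: 6, d: ⊤, e: ⊤, f: ⊤}
Applying B6's transfer function to that IN value gives OUT[B6] (row B6 above).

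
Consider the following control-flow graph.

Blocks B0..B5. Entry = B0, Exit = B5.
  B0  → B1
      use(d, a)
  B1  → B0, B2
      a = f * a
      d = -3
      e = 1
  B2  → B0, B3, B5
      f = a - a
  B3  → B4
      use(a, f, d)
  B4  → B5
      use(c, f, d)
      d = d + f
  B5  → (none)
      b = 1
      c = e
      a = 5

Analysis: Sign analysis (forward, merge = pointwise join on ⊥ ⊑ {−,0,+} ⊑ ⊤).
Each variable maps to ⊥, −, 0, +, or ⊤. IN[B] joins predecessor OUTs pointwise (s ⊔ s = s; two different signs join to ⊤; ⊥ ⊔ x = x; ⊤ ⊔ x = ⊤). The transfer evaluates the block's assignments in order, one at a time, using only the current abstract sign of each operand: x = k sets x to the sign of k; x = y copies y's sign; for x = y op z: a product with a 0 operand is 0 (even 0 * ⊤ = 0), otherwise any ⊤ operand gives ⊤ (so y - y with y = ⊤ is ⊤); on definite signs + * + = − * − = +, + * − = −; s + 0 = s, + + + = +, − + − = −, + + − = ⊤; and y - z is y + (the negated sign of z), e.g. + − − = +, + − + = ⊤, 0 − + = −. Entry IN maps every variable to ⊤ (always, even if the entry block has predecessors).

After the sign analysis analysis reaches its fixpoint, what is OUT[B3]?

Converged values:
  B0:   IN=(all ⊤)   OUT=(all ⊤)
  B1:   IN=(all ⊤)   OUT={d:-, e:+; rest ⊤}
  B2:   IN={d:-, e:+; rest ⊤}   OUT={d:-, e:+; rest ⊤}
  B3:   IN={d:-, e:+; rest ⊤}   OUT={d:-, e:+; rest ⊤}
  B4:   IN={d:-, e:+; rest ⊤}   OUT={e:+; rest ⊤}
  B5:   IN={e:+; rest ⊤}   OUT={a:+, b:+, c:+, e:+; rest ⊤}

Merge at B3: IN[B3] = OUT[B2] = {a: ⊤, b: ⊤, c: ⊤, d: -, e: +, f: ⊤}
Applying B3's transfer function to that IN value gives OUT[B3] (row B3 above).

Answer: {a: ⊤, b: ⊤, c: ⊤, d: -, e: +, f: ⊤}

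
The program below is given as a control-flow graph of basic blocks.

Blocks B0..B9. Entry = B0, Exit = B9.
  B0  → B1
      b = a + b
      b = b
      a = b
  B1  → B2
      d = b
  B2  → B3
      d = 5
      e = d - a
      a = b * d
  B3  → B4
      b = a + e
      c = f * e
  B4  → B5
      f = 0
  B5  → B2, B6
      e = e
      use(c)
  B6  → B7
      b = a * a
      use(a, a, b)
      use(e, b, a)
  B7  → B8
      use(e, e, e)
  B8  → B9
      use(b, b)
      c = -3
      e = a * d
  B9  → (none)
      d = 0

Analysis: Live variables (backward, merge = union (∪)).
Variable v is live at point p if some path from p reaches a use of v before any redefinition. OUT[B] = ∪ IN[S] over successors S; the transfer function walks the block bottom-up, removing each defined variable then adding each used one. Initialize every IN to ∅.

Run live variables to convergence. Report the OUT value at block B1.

Answer: {a, b, f}

Trace:
Converged values:
  B0:   IN={a, b, f}   OUT={a, b, f}
  B1:   IN={a, b, f}   OUT={a, b, f}
  B2:   IN={a, b, f}   OUT={a, d, e, f}
  B3:   IN={a, d, e, f}   OUT={a, b, c, d, e}
  B4:   IN={a, b, c, d, e}   OUT={a, b, c, d, e, f}
  B5:   IN={a, b, c, d, e, f}   OUT={a, b, d, e, f}
  B6:   IN={a, d, e}   OUT={a, b, d, e}
  B7:   IN={a, b, d, e}   OUT={a, b, d}
  B8:   IN={a, b, d}   OUT={}
  B9:   IN={}   OUT={}

Merge at B1: OUT[B1] = IN[B2] = {a, b, f}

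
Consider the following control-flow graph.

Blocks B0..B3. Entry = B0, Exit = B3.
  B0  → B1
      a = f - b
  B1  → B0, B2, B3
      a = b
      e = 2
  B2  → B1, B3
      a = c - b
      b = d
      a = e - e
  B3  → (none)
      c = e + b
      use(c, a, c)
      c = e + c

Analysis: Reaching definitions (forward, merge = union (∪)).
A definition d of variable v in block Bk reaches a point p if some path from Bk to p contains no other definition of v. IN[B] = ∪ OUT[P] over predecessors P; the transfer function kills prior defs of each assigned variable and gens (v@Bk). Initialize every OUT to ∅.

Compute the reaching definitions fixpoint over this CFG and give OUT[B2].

Per-block solution:
  B0:   IN={a@B1, b@B2, e@B1}   OUT={a@B0, b@B2, e@B1}
  B1:   IN={a@B0, a@B2, b@B2, e@B1}   OUT={a@B1, b@B2, e@B1}
  B2:   IN={a@B1, b@B2, e@B1}   OUT={a@B2, b@B2, e@B1}
  B3:   IN={a@B1, a@B2, b@B2, e@B1}   OUT={a@B1, a@B2, b@B2, c@B3, e@B1}

Merge at B2: IN[B2] = OUT[B1] = {a@B1, b@B2, e@B1}
Applying B2's transfer function to that IN value gives OUT[B2] (row B2 above).

Answer: {a@B2, b@B2, e@B1}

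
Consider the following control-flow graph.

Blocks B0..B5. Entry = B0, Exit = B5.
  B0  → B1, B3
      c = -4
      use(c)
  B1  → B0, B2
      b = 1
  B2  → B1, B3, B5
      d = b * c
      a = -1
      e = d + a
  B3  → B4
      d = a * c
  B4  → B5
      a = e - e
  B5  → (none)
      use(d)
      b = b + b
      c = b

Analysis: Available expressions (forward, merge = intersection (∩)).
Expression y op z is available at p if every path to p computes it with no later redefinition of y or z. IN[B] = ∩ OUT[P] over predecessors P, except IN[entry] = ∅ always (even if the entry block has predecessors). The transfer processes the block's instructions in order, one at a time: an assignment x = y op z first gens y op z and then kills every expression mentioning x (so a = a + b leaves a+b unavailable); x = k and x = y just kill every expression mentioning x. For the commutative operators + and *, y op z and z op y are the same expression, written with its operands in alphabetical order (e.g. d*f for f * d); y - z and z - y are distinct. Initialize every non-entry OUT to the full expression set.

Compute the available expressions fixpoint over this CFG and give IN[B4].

Per-block solution:
  B0:  IN={}  OUT={}
  B1:  IN={}  OUT={}
  B2:  IN={}  OUT={a+d, b*c}
  B3:  IN={}  OUT={a*c}
  B4:  IN={a*c}  OUT={e-e}
  B5:  IN={}  OUT={}

Merge at B4: IN[B4] = OUT[B3] = {a*c}

Answer: {a*c}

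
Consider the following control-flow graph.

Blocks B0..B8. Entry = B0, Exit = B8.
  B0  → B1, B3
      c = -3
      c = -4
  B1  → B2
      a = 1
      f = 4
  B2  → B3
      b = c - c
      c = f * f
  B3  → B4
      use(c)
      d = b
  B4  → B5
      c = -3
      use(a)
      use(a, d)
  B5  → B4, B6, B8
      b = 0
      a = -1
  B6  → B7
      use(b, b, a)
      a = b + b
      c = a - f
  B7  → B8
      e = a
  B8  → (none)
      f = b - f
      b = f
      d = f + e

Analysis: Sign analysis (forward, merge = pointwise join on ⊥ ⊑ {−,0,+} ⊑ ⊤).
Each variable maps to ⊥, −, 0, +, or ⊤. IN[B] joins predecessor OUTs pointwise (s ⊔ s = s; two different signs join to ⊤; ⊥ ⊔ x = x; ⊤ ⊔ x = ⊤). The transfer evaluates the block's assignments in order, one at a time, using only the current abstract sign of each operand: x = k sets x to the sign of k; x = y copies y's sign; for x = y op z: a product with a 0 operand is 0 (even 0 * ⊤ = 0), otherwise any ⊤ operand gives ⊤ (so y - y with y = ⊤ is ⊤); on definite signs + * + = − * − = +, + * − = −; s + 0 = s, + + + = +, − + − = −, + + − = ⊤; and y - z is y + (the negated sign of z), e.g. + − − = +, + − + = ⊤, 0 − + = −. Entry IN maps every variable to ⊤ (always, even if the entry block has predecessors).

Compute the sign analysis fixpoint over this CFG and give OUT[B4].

Answer: {a: ⊤, b: ⊤, c: -, d: ⊤, e: ⊤, f: ⊤}

Trace:
Converged values:
  B0: | IN=(all ⊤) | OUT={c:-; rest ⊤}
  B1: | IN={c:-; rest ⊤} | OUT={a:+, c:-, f:+; rest ⊤}
  B2: | IN={a:+, c:-, f:+; rest ⊤} | OUT={a:+, c:+, f:+; rest ⊤}
  B3: | IN=(all ⊤) | OUT=(all ⊤)
  B4: | IN=(all ⊤) | OUT={c:-; rest ⊤}
  B5: | IN={c:-; rest ⊤} | OUT={a:-, b:0, c:-; rest ⊤}
  B6: | IN={a:-, b:0, c:-; rest ⊤} | OUT={a:0, b:0; rest ⊤}
  B7: | IN={a:0, b:0; rest ⊤} | OUT={a:0, b:0, e:0; rest ⊤}
  B8: | IN={b:0; rest ⊤} | OUT=(all ⊤)

Merge at B4: IN[B4] = OUT[B3] ⊔ OUT[B5] = {a: ⊤, b: ⊤, c: ⊤, d: ⊤, e: ⊤, f: ⊤}
Applying B4's transfer function to that IN value gives OUT[B4] (row B4 above).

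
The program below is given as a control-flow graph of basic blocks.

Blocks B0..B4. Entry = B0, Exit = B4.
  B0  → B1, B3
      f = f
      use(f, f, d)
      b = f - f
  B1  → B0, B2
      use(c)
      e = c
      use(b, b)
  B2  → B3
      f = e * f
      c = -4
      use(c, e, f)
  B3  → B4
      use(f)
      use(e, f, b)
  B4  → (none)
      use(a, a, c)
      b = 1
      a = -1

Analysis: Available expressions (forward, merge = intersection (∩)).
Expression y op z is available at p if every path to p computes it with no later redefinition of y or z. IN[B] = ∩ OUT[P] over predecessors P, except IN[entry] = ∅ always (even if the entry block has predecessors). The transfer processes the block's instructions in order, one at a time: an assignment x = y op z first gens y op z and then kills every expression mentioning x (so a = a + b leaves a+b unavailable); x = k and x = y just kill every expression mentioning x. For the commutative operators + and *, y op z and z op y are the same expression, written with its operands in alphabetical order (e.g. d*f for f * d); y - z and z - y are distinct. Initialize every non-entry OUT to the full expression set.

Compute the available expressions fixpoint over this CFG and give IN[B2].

Answer: {f-f}

Working:
Converged values:
  B0:  IN={}  OUT={f-f}
  B1:  IN={f-f}  OUT={f-f}
  B2:  IN={f-f}  OUT={}
  B3:  IN={}  OUT={}
  B4:  IN={}  OUT={}

Merge at B2: IN[B2] = OUT[B1] = {f-f}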